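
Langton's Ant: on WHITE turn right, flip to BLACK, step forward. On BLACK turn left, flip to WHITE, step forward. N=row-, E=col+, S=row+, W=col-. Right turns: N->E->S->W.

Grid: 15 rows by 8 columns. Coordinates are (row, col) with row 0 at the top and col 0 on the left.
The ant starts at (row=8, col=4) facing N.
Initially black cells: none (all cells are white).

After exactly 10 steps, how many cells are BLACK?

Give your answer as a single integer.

Step 1: on WHITE (8,4): turn R to E, flip to black, move to (8,5). |black|=1
Step 2: on WHITE (8,5): turn R to S, flip to black, move to (9,5). |black|=2
Step 3: on WHITE (9,5): turn R to W, flip to black, move to (9,4). |black|=3
Step 4: on WHITE (9,4): turn R to N, flip to black, move to (8,4). |black|=4
Step 5: on BLACK (8,4): turn L to W, flip to white, move to (8,3). |black|=3
Step 6: on WHITE (8,3): turn R to N, flip to black, move to (7,3). |black|=4
Step 7: on WHITE (7,3): turn R to E, flip to black, move to (7,4). |black|=5
Step 8: on WHITE (7,4): turn R to S, flip to black, move to (8,4). |black|=6
Step 9: on WHITE (8,4): turn R to W, flip to black, move to (8,3). |black|=7
Step 10: on BLACK (8,3): turn L to S, flip to white, move to (9,3). |black|=6

Answer: 6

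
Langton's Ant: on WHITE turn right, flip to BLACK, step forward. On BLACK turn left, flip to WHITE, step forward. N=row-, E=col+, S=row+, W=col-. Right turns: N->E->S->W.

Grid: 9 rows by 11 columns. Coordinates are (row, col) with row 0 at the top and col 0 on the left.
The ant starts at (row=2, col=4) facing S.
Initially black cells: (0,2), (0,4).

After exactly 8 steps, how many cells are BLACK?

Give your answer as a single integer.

Step 1: on WHITE (2,4): turn R to W, flip to black, move to (2,3). |black|=3
Step 2: on WHITE (2,3): turn R to N, flip to black, move to (1,3). |black|=4
Step 3: on WHITE (1,3): turn R to E, flip to black, move to (1,4). |black|=5
Step 4: on WHITE (1,4): turn R to S, flip to black, move to (2,4). |black|=6
Step 5: on BLACK (2,4): turn L to E, flip to white, move to (2,5). |black|=5
Step 6: on WHITE (2,5): turn R to S, flip to black, move to (3,5). |black|=6
Step 7: on WHITE (3,5): turn R to W, flip to black, move to (3,4). |black|=7
Step 8: on WHITE (3,4): turn R to N, flip to black, move to (2,4). |black|=8

Answer: 8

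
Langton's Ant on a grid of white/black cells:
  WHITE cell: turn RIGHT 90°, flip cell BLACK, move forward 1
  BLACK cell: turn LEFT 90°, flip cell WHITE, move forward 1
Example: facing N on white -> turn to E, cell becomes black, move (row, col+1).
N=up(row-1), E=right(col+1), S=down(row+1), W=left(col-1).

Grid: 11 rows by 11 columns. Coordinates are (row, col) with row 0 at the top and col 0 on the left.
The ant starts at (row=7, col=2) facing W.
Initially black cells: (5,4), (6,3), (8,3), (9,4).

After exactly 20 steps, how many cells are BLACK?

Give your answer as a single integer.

Answer: 8

Derivation:
Step 1: on WHITE (7,2): turn R to N, flip to black, move to (6,2). |black|=5
Step 2: on WHITE (6,2): turn R to E, flip to black, move to (6,3). |black|=6
Step 3: on BLACK (6,3): turn L to N, flip to white, move to (5,3). |black|=5
Step 4: on WHITE (5,3): turn R to E, flip to black, move to (5,4). |black|=6
Step 5: on BLACK (5,4): turn L to N, flip to white, move to (4,4). |black|=5
Step 6: on WHITE (4,4): turn R to E, flip to black, move to (4,5). |black|=6
Step 7: on WHITE (4,5): turn R to S, flip to black, move to (5,5). |black|=7
Step 8: on WHITE (5,5): turn R to W, flip to black, move to (5,4). |black|=8
Step 9: on WHITE (5,4): turn R to N, flip to black, move to (4,4). |black|=9
Step 10: on BLACK (4,4): turn L to W, flip to white, move to (4,3). |black|=8
Step 11: on WHITE (4,3): turn R to N, flip to black, move to (3,3). |black|=9
Step 12: on WHITE (3,3): turn R to E, flip to black, move to (3,4). |black|=10
Step 13: on WHITE (3,4): turn R to S, flip to black, move to (4,4). |black|=11
Step 14: on WHITE (4,4): turn R to W, flip to black, move to (4,3). |black|=12
Step 15: on BLACK (4,3): turn L to S, flip to white, move to (5,3). |black|=11
Step 16: on BLACK (5,3): turn L to E, flip to white, move to (5,4). |black|=10
Step 17: on BLACK (5,4): turn L to N, flip to white, move to (4,4). |black|=9
Step 18: on BLACK (4,4): turn L to W, flip to white, move to (4,3). |black|=8
Step 19: on WHITE (4,3): turn R to N, flip to black, move to (3,3). |black|=9
Step 20: on BLACK (3,3): turn L to W, flip to white, move to (3,2). |black|=8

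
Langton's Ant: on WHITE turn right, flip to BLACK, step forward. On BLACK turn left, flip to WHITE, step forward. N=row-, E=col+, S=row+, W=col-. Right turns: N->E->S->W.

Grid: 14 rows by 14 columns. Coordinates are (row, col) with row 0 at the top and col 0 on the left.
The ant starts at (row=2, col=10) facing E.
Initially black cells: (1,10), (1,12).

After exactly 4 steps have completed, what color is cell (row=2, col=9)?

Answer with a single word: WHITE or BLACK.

Answer: BLACK

Derivation:
Step 1: on WHITE (2,10): turn R to S, flip to black, move to (3,10). |black|=3
Step 2: on WHITE (3,10): turn R to W, flip to black, move to (3,9). |black|=4
Step 3: on WHITE (3,9): turn R to N, flip to black, move to (2,9). |black|=5
Step 4: on WHITE (2,9): turn R to E, flip to black, move to (2,10). |black|=6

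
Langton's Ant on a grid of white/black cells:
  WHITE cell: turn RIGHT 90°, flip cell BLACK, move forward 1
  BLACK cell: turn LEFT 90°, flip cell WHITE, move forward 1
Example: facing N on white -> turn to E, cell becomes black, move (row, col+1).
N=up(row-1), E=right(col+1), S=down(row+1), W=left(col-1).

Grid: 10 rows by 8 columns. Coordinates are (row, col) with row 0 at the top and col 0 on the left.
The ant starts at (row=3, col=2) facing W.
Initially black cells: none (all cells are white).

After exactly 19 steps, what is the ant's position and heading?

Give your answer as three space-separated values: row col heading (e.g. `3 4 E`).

Answer: 5 3 S

Derivation:
Step 1: on WHITE (3,2): turn R to N, flip to black, move to (2,2). |black|=1
Step 2: on WHITE (2,2): turn R to E, flip to black, move to (2,3). |black|=2
Step 3: on WHITE (2,3): turn R to S, flip to black, move to (3,3). |black|=3
Step 4: on WHITE (3,3): turn R to W, flip to black, move to (3,2). |black|=4
Step 5: on BLACK (3,2): turn L to S, flip to white, move to (4,2). |black|=3
Step 6: on WHITE (4,2): turn R to W, flip to black, move to (4,1). |black|=4
Step 7: on WHITE (4,1): turn R to N, flip to black, move to (3,1). |black|=5
Step 8: on WHITE (3,1): turn R to E, flip to black, move to (3,2). |black|=6
Step 9: on WHITE (3,2): turn R to S, flip to black, move to (4,2). |black|=7
Step 10: on BLACK (4,2): turn L to E, flip to white, move to (4,3). |black|=6
Step 11: on WHITE (4,3): turn R to S, flip to black, move to (5,3). |black|=7
Step 12: on WHITE (5,3): turn R to W, flip to black, move to (5,2). |black|=8
Step 13: on WHITE (5,2): turn R to N, flip to black, move to (4,2). |black|=9
Step 14: on WHITE (4,2): turn R to E, flip to black, move to (4,3). |black|=10
Step 15: on BLACK (4,3): turn L to N, flip to white, move to (3,3). |black|=9
Step 16: on BLACK (3,3): turn L to W, flip to white, move to (3,2). |black|=8
Step 17: on BLACK (3,2): turn L to S, flip to white, move to (4,2). |black|=7
Step 18: on BLACK (4,2): turn L to E, flip to white, move to (4,3). |black|=6
Step 19: on WHITE (4,3): turn R to S, flip to black, move to (5,3). |black|=7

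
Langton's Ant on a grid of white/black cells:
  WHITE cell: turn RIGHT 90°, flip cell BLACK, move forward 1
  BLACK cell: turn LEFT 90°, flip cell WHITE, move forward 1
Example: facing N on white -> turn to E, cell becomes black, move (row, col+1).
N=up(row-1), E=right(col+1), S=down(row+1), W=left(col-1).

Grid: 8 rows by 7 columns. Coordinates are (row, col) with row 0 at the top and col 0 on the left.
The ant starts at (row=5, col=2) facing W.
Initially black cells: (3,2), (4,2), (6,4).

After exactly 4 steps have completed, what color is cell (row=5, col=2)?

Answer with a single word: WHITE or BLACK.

Answer: BLACK

Derivation:
Step 1: on WHITE (5,2): turn R to N, flip to black, move to (4,2). |black|=4
Step 2: on BLACK (4,2): turn L to W, flip to white, move to (4,1). |black|=3
Step 3: on WHITE (4,1): turn R to N, flip to black, move to (3,1). |black|=4
Step 4: on WHITE (3,1): turn R to E, flip to black, move to (3,2). |black|=5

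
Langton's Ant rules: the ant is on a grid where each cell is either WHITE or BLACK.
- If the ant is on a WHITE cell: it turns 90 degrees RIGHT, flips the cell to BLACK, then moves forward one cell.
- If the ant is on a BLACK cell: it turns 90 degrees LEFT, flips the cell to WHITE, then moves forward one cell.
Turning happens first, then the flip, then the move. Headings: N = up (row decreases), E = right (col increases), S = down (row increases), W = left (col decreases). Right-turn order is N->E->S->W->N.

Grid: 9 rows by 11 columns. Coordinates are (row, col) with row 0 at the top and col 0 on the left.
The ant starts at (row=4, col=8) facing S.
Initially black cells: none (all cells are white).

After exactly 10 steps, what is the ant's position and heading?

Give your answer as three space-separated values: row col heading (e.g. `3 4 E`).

Answer: 3 9 N

Derivation:
Step 1: on WHITE (4,8): turn R to W, flip to black, move to (4,7). |black|=1
Step 2: on WHITE (4,7): turn R to N, flip to black, move to (3,7). |black|=2
Step 3: on WHITE (3,7): turn R to E, flip to black, move to (3,8). |black|=3
Step 4: on WHITE (3,8): turn R to S, flip to black, move to (4,8). |black|=4
Step 5: on BLACK (4,8): turn L to E, flip to white, move to (4,9). |black|=3
Step 6: on WHITE (4,9): turn R to S, flip to black, move to (5,9). |black|=4
Step 7: on WHITE (5,9): turn R to W, flip to black, move to (5,8). |black|=5
Step 8: on WHITE (5,8): turn R to N, flip to black, move to (4,8). |black|=6
Step 9: on WHITE (4,8): turn R to E, flip to black, move to (4,9). |black|=7
Step 10: on BLACK (4,9): turn L to N, flip to white, move to (3,9). |black|=6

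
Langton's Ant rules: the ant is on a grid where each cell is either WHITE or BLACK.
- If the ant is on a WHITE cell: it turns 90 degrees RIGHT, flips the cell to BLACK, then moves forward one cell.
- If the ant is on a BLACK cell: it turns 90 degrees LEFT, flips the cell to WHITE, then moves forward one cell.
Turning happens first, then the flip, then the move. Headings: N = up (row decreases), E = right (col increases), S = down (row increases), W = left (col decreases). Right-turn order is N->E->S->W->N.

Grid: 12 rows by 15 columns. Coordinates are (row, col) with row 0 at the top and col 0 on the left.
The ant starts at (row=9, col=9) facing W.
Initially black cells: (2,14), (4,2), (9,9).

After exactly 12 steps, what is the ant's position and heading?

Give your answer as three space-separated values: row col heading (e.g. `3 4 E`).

Answer: 9 11 E

Derivation:
Step 1: on BLACK (9,9): turn L to S, flip to white, move to (10,9). |black|=2
Step 2: on WHITE (10,9): turn R to W, flip to black, move to (10,8). |black|=3
Step 3: on WHITE (10,8): turn R to N, flip to black, move to (9,8). |black|=4
Step 4: on WHITE (9,8): turn R to E, flip to black, move to (9,9). |black|=5
Step 5: on WHITE (9,9): turn R to S, flip to black, move to (10,9). |black|=6
Step 6: on BLACK (10,9): turn L to E, flip to white, move to (10,10). |black|=5
Step 7: on WHITE (10,10): turn R to S, flip to black, move to (11,10). |black|=6
Step 8: on WHITE (11,10): turn R to W, flip to black, move to (11,9). |black|=7
Step 9: on WHITE (11,9): turn R to N, flip to black, move to (10,9). |black|=8
Step 10: on WHITE (10,9): turn R to E, flip to black, move to (10,10). |black|=9
Step 11: on BLACK (10,10): turn L to N, flip to white, move to (9,10). |black|=8
Step 12: on WHITE (9,10): turn R to E, flip to black, move to (9,11). |black|=9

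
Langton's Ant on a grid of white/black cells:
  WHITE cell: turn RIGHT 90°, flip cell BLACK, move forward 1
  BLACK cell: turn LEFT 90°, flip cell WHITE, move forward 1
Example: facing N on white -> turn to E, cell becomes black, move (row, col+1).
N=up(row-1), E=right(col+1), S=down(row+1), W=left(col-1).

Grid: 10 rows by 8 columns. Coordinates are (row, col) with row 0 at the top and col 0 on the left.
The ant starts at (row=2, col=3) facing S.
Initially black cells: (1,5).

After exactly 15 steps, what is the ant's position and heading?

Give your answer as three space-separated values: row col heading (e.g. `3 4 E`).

Answer: 1 5 W

Derivation:
Step 1: on WHITE (2,3): turn R to W, flip to black, move to (2,2). |black|=2
Step 2: on WHITE (2,2): turn R to N, flip to black, move to (1,2). |black|=3
Step 3: on WHITE (1,2): turn R to E, flip to black, move to (1,3). |black|=4
Step 4: on WHITE (1,3): turn R to S, flip to black, move to (2,3). |black|=5
Step 5: on BLACK (2,3): turn L to E, flip to white, move to (2,4). |black|=4
Step 6: on WHITE (2,4): turn R to S, flip to black, move to (3,4). |black|=5
Step 7: on WHITE (3,4): turn R to W, flip to black, move to (3,3). |black|=6
Step 8: on WHITE (3,3): turn R to N, flip to black, move to (2,3). |black|=7
Step 9: on WHITE (2,3): turn R to E, flip to black, move to (2,4). |black|=8
Step 10: on BLACK (2,4): turn L to N, flip to white, move to (1,4). |black|=7
Step 11: on WHITE (1,4): turn R to E, flip to black, move to (1,5). |black|=8
Step 12: on BLACK (1,5): turn L to N, flip to white, move to (0,5). |black|=7
Step 13: on WHITE (0,5): turn R to E, flip to black, move to (0,6). |black|=8
Step 14: on WHITE (0,6): turn R to S, flip to black, move to (1,6). |black|=9
Step 15: on WHITE (1,6): turn R to W, flip to black, move to (1,5). |black|=10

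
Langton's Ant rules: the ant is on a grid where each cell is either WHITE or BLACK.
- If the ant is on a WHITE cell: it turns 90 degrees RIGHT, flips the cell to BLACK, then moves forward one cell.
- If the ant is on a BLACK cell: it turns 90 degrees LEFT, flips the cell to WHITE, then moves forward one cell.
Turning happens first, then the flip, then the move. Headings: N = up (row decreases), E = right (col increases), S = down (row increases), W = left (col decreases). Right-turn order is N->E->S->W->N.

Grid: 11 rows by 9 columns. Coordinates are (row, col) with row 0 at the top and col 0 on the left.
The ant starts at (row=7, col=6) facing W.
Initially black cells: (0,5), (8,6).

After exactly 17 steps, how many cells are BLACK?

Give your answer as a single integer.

Answer: 9

Derivation:
Step 1: on WHITE (7,6): turn R to N, flip to black, move to (6,6). |black|=3
Step 2: on WHITE (6,6): turn R to E, flip to black, move to (6,7). |black|=4
Step 3: on WHITE (6,7): turn R to S, flip to black, move to (7,7). |black|=5
Step 4: on WHITE (7,7): turn R to W, flip to black, move to (7,6). |black|=6
Step 5: on BLACK (7,6): turn L to S, flip to white, move to (8,6). |black|=5
Step 6: on BLACK (8,6): turn L to E, flip to white, move to (8,7). |black|=4
Step 7: on WHITE (8,7): turn R to S, flip to black, move to (9,7). |black|=5
Step 8: on WHITE (9,7): turn R to W, flip to black, move to (9,6). |black|=6
Step 9: on WHITE (9,6): turn R to N, flip to black, move to (8,6). |black|=7
Step 10: on WHITE (8,6): turn R to E, flip to black, move to (8,7). |black|=8
Step 11: on BLACK (8,7): turn L to N, flip to white, move to (7,7). |black|=7
Step 12: on BLACK (7,7): turn L to W, flip to white, move to (7,6). |black|=6
Step 13: on WHITE (7,6): turn R to N, flip to black, move to (6,6). |black|=7
Step 14: on BLACK (6,6): turn L to W, flip to white, move to (6,5). |black|=6
Step 15: on WHITE (6,5): turn R to N, flip to black, move to (5,5). |black|=7
Step 16: on WHITE (5,5): turn R to E, flip to black, move to (5,6). |black|=8
Step 17: on WHITE (5,6): turn R to S, flip to black, move to (6,6). |black|=9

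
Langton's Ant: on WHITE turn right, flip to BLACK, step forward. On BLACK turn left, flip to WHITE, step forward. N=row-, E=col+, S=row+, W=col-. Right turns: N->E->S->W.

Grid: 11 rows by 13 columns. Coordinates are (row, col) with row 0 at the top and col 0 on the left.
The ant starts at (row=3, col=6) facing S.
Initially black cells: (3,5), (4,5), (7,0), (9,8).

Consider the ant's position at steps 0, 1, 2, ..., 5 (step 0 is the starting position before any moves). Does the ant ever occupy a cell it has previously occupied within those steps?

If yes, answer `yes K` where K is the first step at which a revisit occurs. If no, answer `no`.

Answer: no

Derivation:
Step 1: on WHITE (3,6): turn R to W, flip to black, move to (3,5). |black|=5 — new cell
Step 2: on BLACK (3,5): turn L to S, flip to white, move to (4,5). |black|=4 — new cell
Step 3: on BLACK (4,5): turn L to E, flip to white, move to (4,6). |black|=3 — new cell
Step 4: on WHITE (4,6): turn R to S, flip to black, move to (5,6). |black|=4 — new cell
Step 5: on WHITE (5,6): turn R to W, flip to black, move to (5,5). |black|=5 — new cell
No revisit within 5 steps.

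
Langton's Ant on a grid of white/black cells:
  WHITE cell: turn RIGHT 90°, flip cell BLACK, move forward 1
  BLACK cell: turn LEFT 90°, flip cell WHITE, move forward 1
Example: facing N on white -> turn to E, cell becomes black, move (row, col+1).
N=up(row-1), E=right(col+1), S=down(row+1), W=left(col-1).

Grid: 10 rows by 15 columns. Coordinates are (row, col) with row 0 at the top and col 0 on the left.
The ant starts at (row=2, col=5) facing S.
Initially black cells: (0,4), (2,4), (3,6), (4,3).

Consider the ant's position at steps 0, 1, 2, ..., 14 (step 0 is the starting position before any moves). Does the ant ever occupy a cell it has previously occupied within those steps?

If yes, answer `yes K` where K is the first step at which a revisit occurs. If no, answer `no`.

Step 1: on WHITE (2,5): turn R to W, flip to black, move to (2,4). |black|=5 — new cell
Step 2: on BLACK (2,4): turn L to S, flip to white, move to (3,4). |black|=4 — new cell
Step 3: on WHITE (3,4): turn R to W, flip to black, move to (3,3). |black|=5 — new cell
Step 4: on WHITE (3,3): turn R to N, flip to black, move to (2,3). |black|=6 — new cell
Step 5: on WHITE (2,3): turn R to E, flip to black, move to (2,4). |black|=7 — REVISIT

Answer: yes 5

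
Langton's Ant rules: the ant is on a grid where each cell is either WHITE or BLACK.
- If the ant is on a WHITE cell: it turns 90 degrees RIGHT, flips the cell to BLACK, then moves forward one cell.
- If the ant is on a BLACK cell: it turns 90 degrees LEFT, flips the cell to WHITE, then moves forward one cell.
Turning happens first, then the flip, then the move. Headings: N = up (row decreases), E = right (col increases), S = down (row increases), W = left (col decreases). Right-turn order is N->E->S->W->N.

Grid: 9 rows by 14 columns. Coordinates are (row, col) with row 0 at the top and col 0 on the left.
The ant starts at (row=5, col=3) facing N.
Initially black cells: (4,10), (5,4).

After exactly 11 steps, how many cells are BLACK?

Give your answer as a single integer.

Step 1: on WHITE (5,3): turn R to E, flip to black, move to (5,4). |black|=3
Step 2: on BLACK (5,4): turn L to N, flip to white, move to (4,4). |black|=2
Step 3: on WHITE (4,4): turn R to E, flip to black, move to (4,5). |black|=3
Step 4: on WHITE (4,5): turn R to S, flip to black, move to (5,5). |black|=4
Step 5: on WHITE (5,5): turn R to W, flip to black, move to (5,4). |black|=5
Step 6: on WHITE (5,4): turn R to N, flip to black, move to (4,4). |black|=6
Step 7: on BLACK (4,4): turn L to W, flip to white, move to (4,3). |black|=5
Step 8: on WHITE (4,3): turn R to N, flip to black, move to (3,3). |black|=6
Step 9: on WHITE (3,3): turn R to E, flip to black, move to (3,4). |black|=7
Step 10: on WHITE (3,4): turn R to S, flip to black, move to (4,4). |black|=8
Step 11: on WHITE (4,4): turn R to W, flip to black, move to (4,3). |black|=9

Answer: 9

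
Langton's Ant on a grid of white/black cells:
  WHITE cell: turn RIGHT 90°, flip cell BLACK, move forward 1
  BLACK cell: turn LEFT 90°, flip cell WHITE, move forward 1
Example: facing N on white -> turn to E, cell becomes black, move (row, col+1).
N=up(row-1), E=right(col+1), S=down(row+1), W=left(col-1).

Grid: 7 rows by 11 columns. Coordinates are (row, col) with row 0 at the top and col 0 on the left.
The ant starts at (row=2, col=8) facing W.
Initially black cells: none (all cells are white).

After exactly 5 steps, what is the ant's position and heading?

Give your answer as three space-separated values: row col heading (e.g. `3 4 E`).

Answer: 3 8 S

Derivation:
Step 1: on WHITE (2,8): turn R to N, flip to black, move to (1,8). |black|=1
Step 2: on WHITE (1,8): turn R to E, flip to black, move to (1,9). |black|=2
Step 3: on WHITE (1,9): turn R to S, flip to black, move to (2,9). |black|=3
Step 4: on WHITE (2,9): turn R to W, flip to black, move to (2,8). |black|=4
Step 5: on BLACK (2,8): turn L to S, flip to white, move to (3,8). |black|=3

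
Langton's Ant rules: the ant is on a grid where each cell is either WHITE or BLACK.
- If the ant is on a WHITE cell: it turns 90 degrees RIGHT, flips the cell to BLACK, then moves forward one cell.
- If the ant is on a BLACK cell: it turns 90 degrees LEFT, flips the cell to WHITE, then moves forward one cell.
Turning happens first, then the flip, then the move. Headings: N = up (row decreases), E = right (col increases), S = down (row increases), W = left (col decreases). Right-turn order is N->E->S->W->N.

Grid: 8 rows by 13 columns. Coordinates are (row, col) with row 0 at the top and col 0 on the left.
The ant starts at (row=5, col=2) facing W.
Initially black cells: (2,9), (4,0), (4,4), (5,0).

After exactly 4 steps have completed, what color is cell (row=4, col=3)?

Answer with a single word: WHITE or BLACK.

Step 1: on WHITE (5,2): turn R to N, flip to black, move to (4,2). |black|=5
Step 2: on WHITE (4,2): turn R to E, flip to black, move to (4,3). |black|=6
Step 3: on WHITE (4,3): turn R to S, flip to black, move to (5,3). |black|=7
Step 4: on WHITE (5,3): turn R to W, flip to black, move to (5,2). |black|=8

Answer: BLACK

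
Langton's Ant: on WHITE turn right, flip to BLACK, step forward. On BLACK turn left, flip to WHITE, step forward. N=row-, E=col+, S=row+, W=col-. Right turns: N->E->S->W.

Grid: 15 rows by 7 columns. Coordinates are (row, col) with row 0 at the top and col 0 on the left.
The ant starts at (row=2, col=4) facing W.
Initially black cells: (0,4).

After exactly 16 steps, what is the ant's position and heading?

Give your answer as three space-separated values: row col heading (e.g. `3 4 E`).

Answer: 2 4 W

Derivation:
Step 1: on WHITE (2,4): turn R to N, flip to black, move to (1,4). |black|=2
Step 2: on WHITE (1,4): turn R to E, flip to black, move to (1,5). |black|=3
Step 3: on WHITE (1,5): turn R to S, flip to black, move to (2,5). |black|=4
Step 4: on WHITE (2,5): turn R to W, flip to black, move to (2,4). |black|=5
Step 5: on BLACK (2,4): turn L to S, flip to white, move to (3,4). |black|=4
Step 6: on WHITE (3,4): turn R to W, flip to black, move to (3,3). |black|=5
Step 7: on WHITE (3,3): turn R to N, flip to black, move to (2,3). |black|=6
Step 8: on WHITE (2,3): turn R to E, flip to black, move to (2,4). |black|=7
Step 9: on WHITE (2,4): turn R to S, flip to black, move to (3,4). |black|=8
Step 10: on BLACK (3,4): turn L to E, flip to white, move to (3,5). |black|=7
Step 11: on WHITE (3,5): turn R to S, flip to black, move to (4,5). |black|=8
Step 12: on WHITE (4,5): turn R to W, flip to black, move to (4,4). |black|=9
Step 13: on WHITE (4,4): turn R to N, flip to black, move to (3,4). |black|=10
Step 14: on WHITE (3,4): turn R to E, flip to black, move to (3,5). |black|=11
Step 15: on BLACK (3,5): turn L to N, flip to white, move to (2,5). |black|=10
Step 16: on BLACK (2,5): turn L to W, flip to white, move to (2,4). |black|=9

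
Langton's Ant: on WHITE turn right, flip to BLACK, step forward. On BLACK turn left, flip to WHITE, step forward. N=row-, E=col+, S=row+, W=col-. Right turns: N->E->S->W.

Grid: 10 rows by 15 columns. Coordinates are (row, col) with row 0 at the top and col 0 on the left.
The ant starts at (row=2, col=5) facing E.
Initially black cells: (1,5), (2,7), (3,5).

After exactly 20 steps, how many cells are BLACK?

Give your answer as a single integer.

Step 1: on WHITE (2,5): turn R to S, flip to black, move to (3,5). |black|=4
Step 2: on BLACK (3,5): turn L to E, flip to white, move to (3,6). |black|=3
Step 3: on WHITE (3,6): turn R to S, flip to black, move to (4,6). |black|=4
Step 4: on WHITE (4,6): turn R to W, flip to black, move to (4,5). |black|=5
Step 5: on WHITE (4,5): turn R to N, flip to black, move to (3,5). |black|=6
Step 6: on WHITE (3,5): turn R to E, flip to black, move to (3,6). |black|=7
Step 7: on BLACK (3,6): turn L to N, flip to white, move to (2,6). |black|=6
Step 8: on WHITE (2,6): turn R to E, flip to black, move to (2,7). |black|=7
Step 9: on BLACK (2,7): turn L to N, flip to white, move to (1,7). |black|=6
Step 10: on WHITE (1,7): turn R to E, flip to black, move to (1,8). |black|=7
Step 11: on WHITE (1,8): turn R to S, flip to black, move to (2,8). |black|=8
Step 12: on WHITE (2,8): turn R to W, flip to black, move to (2,7). |black|=9
Step 13: on WHITE (2,7): turn R to N, flip to black, move to (1,7). |black|=10
Step 14: on BLACK (1,7): turn L to W, flip to white, move to (1,6). |black|=9
Step 15: on WHITE (1,6): turn R to N, flip to black, move to (0,6). |black|=10
Step 16: on WHITE (0,6): turn R to E, flip to black, move to (0,7). |black|=11
Step 17: on WHITE (0,7): turn R to S, flip to black, move to (1,7). |black|=12
Step 18: on WHITE (1,7): turn R to W, flip to black, move to (1,6). |black|=13
Step 19: on BLACK (1,6): turn L to S, flip to white, move to (2,6). |black|=12
Step 20: on BLACK (2,6): turn L to E, flip to white, move to (2,7). |black|=11

Answer: 11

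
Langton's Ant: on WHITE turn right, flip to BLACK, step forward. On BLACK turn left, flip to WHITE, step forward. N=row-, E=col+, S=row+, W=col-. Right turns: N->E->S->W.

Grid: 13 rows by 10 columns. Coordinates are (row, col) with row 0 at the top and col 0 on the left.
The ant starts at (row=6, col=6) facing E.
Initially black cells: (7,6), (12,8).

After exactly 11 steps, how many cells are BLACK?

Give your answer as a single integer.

Answer: 9

Derivation:
Step 1: on WHITE (6,6): turn R to S, flip to black, move to (7,6). |black|=3
Step 2: on BLACK (7,6): turn L to E, flip to white, move to (7,7). |black|=2
Step 3: on WHITE (7,7): turn R to S, flip to black, move to (8,7). |black|=3
Step 4: on WHITE (8,7): turn R to W, flip to black, move to (8,6). |black|=4
Step 5: on WHITE (8,6): turn R to N, flip to black, move to (7,6). |black|=5
Step 6: on WHITE (7,6): turn R to E, flip to black, move to (7,7). |black|=6
Step 7: on BLACK (7,7): turn L to N, flip to white, move to (6,7). |black|=5
Step 8: on WHITE (6,7): turn R to E, flip to black, move to (6,8). |black|=6
Step 9: on WHITE (6,8): turn R to S, flip to black, move to (7,8). |black|=7
Step 10: on WHITE (7,8): turn R to W, flip to black, move to (7,7). |black|=8
Step 11: on WHITE (7,7): turn R to N, flip to black, move to (6,7). |black|=9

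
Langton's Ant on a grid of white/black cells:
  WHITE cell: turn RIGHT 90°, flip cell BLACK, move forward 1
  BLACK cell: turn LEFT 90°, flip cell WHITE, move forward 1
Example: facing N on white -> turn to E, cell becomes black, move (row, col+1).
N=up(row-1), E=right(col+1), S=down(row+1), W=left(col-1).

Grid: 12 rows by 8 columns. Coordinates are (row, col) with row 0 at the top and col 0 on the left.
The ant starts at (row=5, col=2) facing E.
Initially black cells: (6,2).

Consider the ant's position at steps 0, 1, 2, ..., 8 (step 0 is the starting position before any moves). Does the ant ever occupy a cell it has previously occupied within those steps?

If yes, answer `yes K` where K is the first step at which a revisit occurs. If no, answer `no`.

Step 1: on WHITE (5,2): turn R to S, flip to black, move to (6,2). |black|=2 — new cell
Step 2: on BLACK (6,2): turn L to E, flip to white, move to (6,3). |black|=1 — new cell
Step 3: on WHITE (6,3): turn R to S, flip to black, move to (7,3). |black|=2 — new cell
Step 4: on WHITE (7,3): turn R to W, flip to black, move to (7,2). |black|=3 — new cell
Step 5: on WHITE (7,2): turn R to N, flip to black, move to (6,2). |black|=4 — REVISIT

Answer: yes 5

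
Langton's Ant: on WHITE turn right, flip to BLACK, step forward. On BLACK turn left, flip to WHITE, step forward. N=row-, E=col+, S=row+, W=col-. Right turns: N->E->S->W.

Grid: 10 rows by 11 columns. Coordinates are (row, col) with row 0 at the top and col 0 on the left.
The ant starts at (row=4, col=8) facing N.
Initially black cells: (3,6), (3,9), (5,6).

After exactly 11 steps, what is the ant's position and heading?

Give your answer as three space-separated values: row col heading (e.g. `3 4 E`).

Step 1: on WHITE (4,8): turn R to E, flip to black, move to (4,9). |black|=4
Step 2: on WHITE (4,9): turn R to S, flip to black, move to (5,9). |black|=5
Step 3: on WHITE (5,9): turn R to W, flip to black, move to (5,8). |black|=6
Step 4: on WHITE (5,8): turn R to N, flip to black, move to (4,8). |black|=7
Step 5: on BLACK (4,8): turn L to W, flip to white, move to (4,7). |black|=6
Step 6: on WHITE (4,7): turn R to N, flip to black, move to (3,7). |black|=7
Step 7: on WHITE (3,7): turn R to E, flip to black, move to (3,8). |black|=8
Step 8: on WHITE (3,8): turn R to S, flip to black, move to (4,8). |black|=9
Step 9: on WHITE (4,8): turn R to W, flip to black, move to (4,7). |black|=10
Step 10: on BLACK (4,7): turn L to S, flip to white, move to (5,7). |black|=9
Step 11: on WHITE (5,7): turn R to W, flip to black, move to (5,6). |black|=10

Answer: 5 6 W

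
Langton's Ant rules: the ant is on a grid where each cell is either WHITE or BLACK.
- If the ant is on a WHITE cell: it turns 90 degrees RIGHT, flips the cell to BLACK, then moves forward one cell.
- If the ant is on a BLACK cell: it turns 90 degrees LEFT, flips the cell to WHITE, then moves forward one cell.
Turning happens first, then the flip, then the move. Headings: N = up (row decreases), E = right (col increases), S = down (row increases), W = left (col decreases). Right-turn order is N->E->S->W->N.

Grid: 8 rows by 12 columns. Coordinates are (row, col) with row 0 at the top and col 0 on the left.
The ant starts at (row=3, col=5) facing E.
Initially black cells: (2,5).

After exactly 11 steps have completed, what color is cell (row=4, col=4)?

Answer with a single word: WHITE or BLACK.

Step 1: on WHITE (3,5): turn R to S, flip to black, move to (4,5). |black|=2
Step 2: on WHITE (4,5): turn R to W, flip to black, move to (4,4). |black|=3
Step 3: on WHITE (4,4): turn R to N, flip to black, move to (3,4). |black|=4
Step 4: on WHITE (3,4): turn R to E, flip to black, move to (3,5). |black|=5
Step 5: on BLACK (3,5): turn L to N, flip to white, move to (2,5). |black|=4
Step 6: on BLACK (2,5): turn L to W, flip to white, move to (2,4). |black|=3
Step 7: on WHITE (2,4): turn R to N, flip to black, move to (1,4). |black|=4
Step 8: on WHITE (1,4): turn R to E, flip to black, move to (1,5). |black|=5
Step 9: on WHITE (1,5): turn R to S, flip to black, move to (2,5). |black|=6
Step 10: on WHITE (2,5): turn R to W, flip to black, move to (2,4). |black|=7
Step 11: on BLACK (2,4): turn L to S, flip to white, move to (3,4). |black|=6

Answer: BLACK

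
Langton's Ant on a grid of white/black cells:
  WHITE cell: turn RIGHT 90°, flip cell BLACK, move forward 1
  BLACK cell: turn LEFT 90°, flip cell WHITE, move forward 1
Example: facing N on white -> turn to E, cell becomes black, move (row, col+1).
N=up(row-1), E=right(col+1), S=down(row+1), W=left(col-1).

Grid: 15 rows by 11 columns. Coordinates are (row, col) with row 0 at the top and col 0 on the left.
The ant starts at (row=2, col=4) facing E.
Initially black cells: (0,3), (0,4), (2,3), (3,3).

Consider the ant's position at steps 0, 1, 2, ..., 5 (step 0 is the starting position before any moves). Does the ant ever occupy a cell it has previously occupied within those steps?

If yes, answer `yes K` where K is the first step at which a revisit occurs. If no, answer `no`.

Answer: no

Derivation:
Step 1: on WHITE (2,4): turn R to S, flip to black, move to (3,4). |black|=5 — new cell
Step 2: on WHITE (3,4): turn R to W, flip to black, move to (3,3). |black|=6 — new cell
Step 3: on BLACK (3,3): turn L to S, flip to white, move to (4,3). |black|=5 — new cell
Step 4: on WHITE (4,3): turn R to W, flip to black, move to (4,2). |black|=6 — new cell
Step 5: on WHITE (4,2): turn R to N, flip to black, move to (3,2). |black|=7 — new cell
No revisit within 5 steps.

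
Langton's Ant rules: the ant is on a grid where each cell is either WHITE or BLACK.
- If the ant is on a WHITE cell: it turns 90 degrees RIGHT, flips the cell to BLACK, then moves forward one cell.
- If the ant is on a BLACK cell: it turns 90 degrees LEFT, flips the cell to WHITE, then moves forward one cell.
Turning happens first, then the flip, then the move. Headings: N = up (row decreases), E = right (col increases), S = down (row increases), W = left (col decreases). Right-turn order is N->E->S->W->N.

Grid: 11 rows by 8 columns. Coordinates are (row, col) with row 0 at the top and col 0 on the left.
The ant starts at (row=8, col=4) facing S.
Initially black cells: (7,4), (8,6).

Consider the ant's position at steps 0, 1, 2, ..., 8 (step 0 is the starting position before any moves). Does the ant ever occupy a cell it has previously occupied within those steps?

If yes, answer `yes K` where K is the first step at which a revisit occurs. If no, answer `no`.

Step 1: on WHITE (8,4): turn R to W, flip to black, move to (8,3). |black|=3 — new cell
Step 2: on WHITE (8,3): turn R to N, flip to black, move to (7,3). |black|=4 — new cell
Step 3: on WHITE (7,3): turn R to E, flip to black, move to (7,4). |black|=5 — new cell
Step 4: on BLACK (7,4): turn L to N, flip to white, move to (6,4). |black|=4 — new cell
Step 5: on WHITE (6,4): turn R to E, flip to black, move to (6,5). |black|=5 — new cell
Step 6: on WHITE (6,5): turn R to S, flip to black, move to (7,5). |black|=6 — new cell
Step 7: on WHITE (7,5): turn R to W, flip to black, move to (7,4). |black|=7 — REVISIT

Answer: yes 7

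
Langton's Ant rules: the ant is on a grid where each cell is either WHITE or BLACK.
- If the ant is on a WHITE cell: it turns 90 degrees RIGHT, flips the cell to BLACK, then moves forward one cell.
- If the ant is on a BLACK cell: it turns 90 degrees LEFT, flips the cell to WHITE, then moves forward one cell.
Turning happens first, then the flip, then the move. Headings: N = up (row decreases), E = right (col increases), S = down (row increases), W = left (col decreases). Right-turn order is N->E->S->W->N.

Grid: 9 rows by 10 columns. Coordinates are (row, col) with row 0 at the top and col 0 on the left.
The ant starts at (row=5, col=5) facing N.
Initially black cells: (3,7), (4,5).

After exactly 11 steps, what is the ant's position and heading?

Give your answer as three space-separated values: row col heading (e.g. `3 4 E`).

Step 1: on WHITE (5,5): turn R to E, flip to black, move to (5,6). |black|=3
Step 2: on WHITE (5,6): turn R to S, flip to black, move to (6,6). |black|=4
Step 3: on WHITE (6,6): turn R to W, flip to black, move to (6,5). |black|=5
Step 4: on WHITE (6,5): turn R to N, flip to black, move to (5,5). |black|=6
Step 5: on BLACK (5,5): turn L to W, flip to white, move to (5,4). |black|=5
Step 6: on WHITE (5,4): turn R to N, flip to black, move to (4,4). |black|=6
Step 7: on WHITE (4,4): turn R to E, flip to black, move to (4,5). |black|=7
Step 8: on BLACK (4,5): turn L to N, flip to white, move to (3,5). |black|=6
Step 9: on WHITE (3,5): turn R to E, flip to black, move to (3,6). |black|=7
Step 10: on WHITE (3,6): turn R to S, flip to black, move to (4,6). |black|=8
Step 11: on WHITE (4,6): turn R to W, flip to black, move to (4,5). |black|=9

Answer: 4 5 W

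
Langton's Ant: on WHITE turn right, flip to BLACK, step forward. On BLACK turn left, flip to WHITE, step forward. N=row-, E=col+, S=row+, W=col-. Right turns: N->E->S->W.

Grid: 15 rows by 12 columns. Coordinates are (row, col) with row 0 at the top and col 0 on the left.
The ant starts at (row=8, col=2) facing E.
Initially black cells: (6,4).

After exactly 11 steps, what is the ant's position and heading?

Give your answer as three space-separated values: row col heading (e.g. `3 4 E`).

Answer: 6 1 N

Derivation:
Step 1: on WHITE (8,2): turn R to S, flip to black, move to (9,2). |black|=2
Step 2: on WHITE (9,2): turn R to W, flip to black, move to (9,1). |black|=3
Step 3: on WHITE (9,1): turn R to N, flip to black, move to (8,1). |black|=4
Step 4: on WHITE (8,1): turn R to E, flip to black, move to (8,2). |black|=5
Step 5: on BLACK (8,2): turn L to N, flip to white, move to (7,2). |black|=4
Step 6: on WHITE (7,2): turn R to E, flip to black, move to (7,3). |black|=5
Step 7: on WHITE (7,3): turn R to S, flip to black, move to (8,3). |black|=6
Step 8: on WHITE (8,3): turn R to W, flip to black, move to (8,2). |black|=7
Step 9: on WHITE (8,2): turn R to N, flip to black, move to (7,2). |black|=8
Step 10: on BLACK (7,2): turn L to W, flip to white, move to (7,1). |black|=7
Step 11: on WHITE (7,1): turn R to N, flip to black, move to (6,1). |black|=8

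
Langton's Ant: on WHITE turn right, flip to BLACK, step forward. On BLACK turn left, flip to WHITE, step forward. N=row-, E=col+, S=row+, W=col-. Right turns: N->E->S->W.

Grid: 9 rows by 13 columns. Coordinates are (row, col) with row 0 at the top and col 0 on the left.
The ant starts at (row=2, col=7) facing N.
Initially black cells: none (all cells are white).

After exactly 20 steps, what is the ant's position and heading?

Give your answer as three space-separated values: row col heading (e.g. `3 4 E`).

Step 1: on WHITE (2,7): turn R to E, flip to black, move to (2,8). |black|=1
Step 2: on WHITE (2,8): turn R to S, flip to black, move to (3,8). |black|=2
Step 3: on WHITE (3,8): turn R to W, flip to black, move to (3,7). |black|=3
Step 4: on WHITE (3,7): turn R to N, flip to black, move to (2,7). |black|=4
Step 5: on BLACK (2,7): turn L to W, flip to white, move to (2,6). |black|=3
Step 6: on WHITE (2,6): turn R to N, flip to black, move to (1,6). |black|=4
Step 7: on WHITE (1,6): turn R to E, flip to black, move to (1,7). |black|=5
Step 8: on WHITE (1,7): turn R to S, flip to black, move to (2,7). |black|=6
Step 9: on WHITE (2,7): turn R to W, flip to black, move to (2,6). |black|=7
Step 10: on BLACK (2,6): turn L to S, flip to white, move to (3,6). |black|=6
Step 11: on WHITE (3,6): turn R to W, flip to black, move to (3,5). |black|=7
Step 12: on WHITE (3,5): turn R to N, flip to black, move to (2,5). |black|=8
Step 13: on WHITE (2,5): turn R to E, flip to black, move to (2,6). |black|=9
Step 14: on WHITE (2,6): turn R to S, flip to black, move to (3,6). |black|=10
Step 15: on BLACK (3,6): turn L to E, flip to white, move to (3,7). |black|=9
Step 16: on BLACK (3,7): turn L to N, flip to white, move to (2,7). |black|=8
Step 17: on BLACK (2,7): turn L to W, flip to white, move to (2,6). |black|=7
Step 18: on BLACK (2,6): turn L to S, flip to white, move to (3,6). |black|=6
Step 19: on WHITE (3,6): turn R to W, flip to black, move to (3,5). |black|=7
Step 20: on BLACK (3,5): turn L to S, flip to white, move to (4,5). |black|=6

Answer: 4 5 S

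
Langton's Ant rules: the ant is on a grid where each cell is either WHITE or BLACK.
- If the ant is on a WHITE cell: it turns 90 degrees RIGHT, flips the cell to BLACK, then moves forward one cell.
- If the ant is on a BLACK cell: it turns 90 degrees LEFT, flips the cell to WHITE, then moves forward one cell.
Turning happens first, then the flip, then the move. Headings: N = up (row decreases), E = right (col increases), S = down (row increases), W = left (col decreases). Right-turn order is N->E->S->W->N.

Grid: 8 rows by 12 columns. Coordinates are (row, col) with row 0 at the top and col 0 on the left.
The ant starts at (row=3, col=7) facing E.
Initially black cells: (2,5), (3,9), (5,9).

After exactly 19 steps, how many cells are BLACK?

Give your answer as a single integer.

Step 1: on WHITE (3,7): turn R to S, flip to black, move to (4,7). |black|=4
Step 2: on WHITE (4,7): turn R to W, flip to black, move to (4,6). |black|=5
Step 3: on WHITE (4,6): turn R to N, flip to black, move to (3,6). |black|=6
Step 4: on WHITE (3,6): turn R to E, flip to black, move to (3,7). |black|=7
Step 5: on BLACK (3,7): turn L to N, flip to white, move to (2,7). |black|=6
Step 6: on WHITE (2,7): turn R to E, flip to black, move to (2,8). |black|=7
Step 7: on WHITE (2,8): turn R to S, flip to black, move to (3,8). |black|=8
Step 8: on WHITE (3,8): turn R to W, flip to black, move to (3,7). |black|=9
Step 9: on WHITE (3,7): turn R to N, flip to black, move to (2,7). |black|=10
Step 10: on BLACK (2,7): turn L to W, flip to white, move to (2,6). |black|=9
Step 11: on WHITE (2,6): turn R to N, flip to black, move to (1,6). |black|=10
Step 12: on WHITE (1,6): turn R to E, flip to black, move to (1,7). |black|=11
Step 13: on WHITE (1,7): turn R to S, flip to black, move to (2,7). |black|=12
Step 14: on WHITE (2,7): turn R to W, flip to black, move to (2,6). |black|=13
Step 15: on BLACK (2,6): turn L to S, flip to white, move to (3,6). |black|=12
Step 16: on BLACK (3,6): turn L to E, flip to white, move to (3,7). |black|=11
Step 17: on BLACK (3,7): turn L to N, flip to white, move to (2,7). |black|=10
Step 18: on BLACK (2,7): turn L to W, flip to white, move to (2,6). |black|=9
Step 19: on WHITE (2,6): turn R to N, flip to black, move to (1,6). |black|=10

Answer: 10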